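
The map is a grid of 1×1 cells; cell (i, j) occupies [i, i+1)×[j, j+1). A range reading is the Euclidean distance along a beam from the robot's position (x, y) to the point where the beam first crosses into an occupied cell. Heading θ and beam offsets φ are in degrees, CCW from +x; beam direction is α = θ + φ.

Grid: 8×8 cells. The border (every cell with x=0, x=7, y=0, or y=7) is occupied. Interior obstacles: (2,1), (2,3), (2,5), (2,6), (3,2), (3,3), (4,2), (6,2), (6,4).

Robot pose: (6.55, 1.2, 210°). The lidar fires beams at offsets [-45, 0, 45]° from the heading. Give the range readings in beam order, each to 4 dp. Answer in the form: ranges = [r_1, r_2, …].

ranges = [3.0910, 0.4000, 0.2071]

beam 1: φ=-45°, α=165°
  d=(-0.9659,0.2588)  start (6,1)  tX=0.5694 tY=3.0910  stride 1/|dx|=1.0353 1/|dy|=3.8637
    cross x-line → (5,1), t=0.5694
    cross x-line → (4,1), t=1.6047
    cross x-line → (3,1), t=2.6400
    cross y-line → (3,2), t=3.0910 (wall)
  → r_1 = 3.0910
beam 2: φ=0°, α=210°
  d=(-0.8660,-0.5000)  start (6,1)  tX=0.6351 tY=0.4000  stride 1/|dx|=1.1547 1/|dy|=2.0000
    cross y-line → (6,0), t=0.4000 (wall)
  → r_2 = 0.4000
beam 3: φ=45°, α=255°
  d=(-0.2588,-0.9659)  start (6,1)  tX=2.1250 tY=0.2071  stride 1/|dx|=3.8637 1/|dy|=1.0353
    cross y-line → (6,0), t=0.2071 (wall)
  → r_3 = 0.2071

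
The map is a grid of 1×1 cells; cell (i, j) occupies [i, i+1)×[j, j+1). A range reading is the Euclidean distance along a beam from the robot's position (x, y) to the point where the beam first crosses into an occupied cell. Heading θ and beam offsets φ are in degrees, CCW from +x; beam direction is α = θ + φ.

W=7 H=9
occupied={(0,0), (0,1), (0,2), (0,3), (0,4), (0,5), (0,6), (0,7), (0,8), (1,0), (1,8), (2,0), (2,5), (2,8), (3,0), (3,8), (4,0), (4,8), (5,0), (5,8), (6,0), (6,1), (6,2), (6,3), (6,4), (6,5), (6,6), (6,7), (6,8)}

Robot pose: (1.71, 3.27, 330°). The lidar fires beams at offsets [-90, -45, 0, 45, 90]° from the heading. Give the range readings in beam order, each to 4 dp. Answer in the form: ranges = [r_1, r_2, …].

beam 1: φ=-90°, α=240°
  cosα=-0.5000 sinα=-0.8660 | (1,3) | tMaxX 1.4200 tMaxY 0.3118 | tΔX 2.0000 tΔY 1.1547
    t=0.3118 [y] (1,2)
    t=1.4200 [x] (0,2) — stop
  → r_1 = 1.4200
beam 2: φ=-45°, α=285°
  cosα=0.2588 sinα=-0.9659 | (1,3) | tMaxX 1.1205 tMaxY 0.2795 | tΔX 3.8637 tΔY 1.0353
    t=0.2795 [y] (1,2)
    t=1.1205 [x] (2,2)
    t=1.3148 [y] (2,1)
    t=2.3501 [y] (2,0) — stop
  → r_2 = 2.3501
beam 3: φ=0°, α=330°
  cosα=0.8660 sinα=-0.5000 | (1,3) | tMaxX 0.3349 tMaxY 0.5400 | tΔX 1.1547 tΔY 2.0000
    t=0.3349 [x] (2,3)
    t=0.5400 [y] (2,2)
    t=1.4896 [x] (3,2)
    t=2.5400 [y] (3,1)
    t=2.6443 [x] (4,1)
    t=3.7990 [x] (5,1)
    t=4.5400 [y] (5,0) — stop
  → r_3 = 4.5400
beam 4: φ=45°, α=15°
  cosα=0.9659 sinα=0.2588 | (1,3) | tMaxX 0.3002 tMaxY 2.8205 | tΔX 1.0353 tΔY 3.8637
    t=0.3002 [x] (2,3)
    t=1.3355 [x] (3,3)
    t=2.3708 [x] (4,3)
    t=2.8205 [y] (4,4)
    t=3.4061 [x] (5,4)
    t=4.4413 [x] (6,4) — stop
  → r_4 = 4.4413
beam 5: φ=90°, α=60°
  cosα=0.5000 sinα=0.8660 | (1,3) | tMaxX 0.5800 tMaxY 0.8429 | tΔX 2.0000 tΔY 1.1547
    t=0.5800 [x] (2,3)
    t=0.8429 [y] (2,4)
    t=1.9976 [y] (2,5) — stop
  → r_5 = 1.9976

ranges = [1.4200, 2.3501, 4.5400, 4.4413, 1.9976]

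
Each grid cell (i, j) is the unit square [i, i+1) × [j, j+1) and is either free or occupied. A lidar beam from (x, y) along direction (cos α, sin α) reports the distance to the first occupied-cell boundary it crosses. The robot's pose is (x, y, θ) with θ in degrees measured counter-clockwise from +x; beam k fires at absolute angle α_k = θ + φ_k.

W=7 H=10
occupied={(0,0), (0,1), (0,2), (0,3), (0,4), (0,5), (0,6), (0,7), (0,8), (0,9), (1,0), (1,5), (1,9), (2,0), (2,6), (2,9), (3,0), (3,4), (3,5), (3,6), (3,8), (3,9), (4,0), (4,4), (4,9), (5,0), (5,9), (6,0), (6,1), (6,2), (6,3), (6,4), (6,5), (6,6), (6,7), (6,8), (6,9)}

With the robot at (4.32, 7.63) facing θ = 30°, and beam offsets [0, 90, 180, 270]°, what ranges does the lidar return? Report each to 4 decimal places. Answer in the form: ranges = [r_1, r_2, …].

ranges = [1.9399, 0.6400, 1.2600, 3.3600]

beam 1: φ=0°, α=30°
  direction (0.8660, 0.5000); cell (4,7); t to first gridline: x 0.7852, y 0.7400 (then +1.1547 / +2.0000)
    (4,8) via y @ 0.7400
    (5,8) via x @ 0.7852
    (6,8) via x @ 1.9399  # hit
  → r_1 = 1.9399
beam 2: φ=90°, α=120°
  direction (-0.5000, 0.8660); cell (4,7); t to first gridline: x 0.6400, y 0.4272 (then +2.0000 / +1.1547)
    (4,8) via y @ 0.4272
    (3,8) via x @ 0.6400  # hit
  → r_2 = 0.6400
beam 3: φ=180°, α=210°
  direction (-0.8660, -0.5000); cell (4,7); t to first gridline: x 0.3695, y 1.2600 (then +1.1547 / +2.0000)
    (3,7) via x @ 0.3695
    (3,6) via y @ 1.2600  # hit
  → r_3 = 1.2600
beam 4: φ=270°, α=300°
  direction (0.5000, -0.8660); cell (4,7); t to first gridline: x 1.3600, y 0.7275 (then +2.0000 / +1.1547)
    (4,6) via y @ 0.7275
    (5,6) via x @ 1.3600
    (5,5) via y @ 1.8822
    (5,4) via y @ 3.0369
    (6,4) via x @ 3.3600  # hit
  → r_4 = 3.3600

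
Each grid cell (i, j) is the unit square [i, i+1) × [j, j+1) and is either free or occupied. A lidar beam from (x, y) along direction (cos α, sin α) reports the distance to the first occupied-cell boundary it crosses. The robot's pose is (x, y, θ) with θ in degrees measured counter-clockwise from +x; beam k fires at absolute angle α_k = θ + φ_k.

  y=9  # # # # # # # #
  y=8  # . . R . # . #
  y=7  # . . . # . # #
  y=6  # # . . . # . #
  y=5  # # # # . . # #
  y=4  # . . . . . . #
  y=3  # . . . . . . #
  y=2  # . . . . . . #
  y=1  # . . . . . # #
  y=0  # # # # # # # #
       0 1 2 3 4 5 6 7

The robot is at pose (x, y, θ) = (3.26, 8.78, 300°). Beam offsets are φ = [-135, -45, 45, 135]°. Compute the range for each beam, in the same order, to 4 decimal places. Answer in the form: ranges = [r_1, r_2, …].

ranges = [0.8500, 2.8781, 1.8014, 0.2278]

beam 1: φ=-135°, α=165°
  direction (-0.9659, 0.2588); cell (3,8); t to first gridline: x 0.2692, y 0.8500 (then +1.0353 / +3.8637)
    (2,8) via x @ 0.2692
    (2,9) via y @ 0.8500  # hit
  → r_1 = 0.8500
beam 2: φ=-45°, α=255°
  direction (-0.2588, -0.9659); cell (3,8); t to first gridline: x 1.0046, y 0.8075 (then +3.8637 / +1.0353)
    (3,7) via y @ 0.8075
    (2,7) via x @ 1.0046
    (2,6) via y @ 1.8428
    (2,5) via y @ 2.8781  # hit
  → r_2 = 2.8781
beam 3: φ=45°, α=345°
  direction (0.9659, -0.2588); cell (3,8); t to first gridline: x 0.7661, y 3.0137 (then +1.0353 / +3.8637)
    (4,8) via x @ 0.7661
    (5,8) via x @ 1.8014  # hit
  → r_3 = 1.8014
beam 4: φ=135°, α=75°
  direction (0.2588, 0.9659); cell (3,8); t to first gridline: x 2.8591, y 0.2278 (then +3.8637 / +1.0353)
    (3,9) via y @ 0.2278  # hit
  → r_4 = 0.2278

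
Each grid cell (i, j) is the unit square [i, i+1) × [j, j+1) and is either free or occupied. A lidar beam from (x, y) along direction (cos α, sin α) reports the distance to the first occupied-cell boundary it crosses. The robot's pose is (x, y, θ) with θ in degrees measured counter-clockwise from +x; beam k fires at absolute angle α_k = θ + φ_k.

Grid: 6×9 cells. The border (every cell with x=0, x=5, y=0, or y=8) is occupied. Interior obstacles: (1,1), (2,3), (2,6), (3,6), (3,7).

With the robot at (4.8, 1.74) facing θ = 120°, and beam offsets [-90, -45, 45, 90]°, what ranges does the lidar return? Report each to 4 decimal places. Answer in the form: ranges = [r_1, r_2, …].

ranges = [0.2309, 0.7727, 3.9340, 1.4800]

beam 1: φ=-90°, α=30°
  direction (0.8660, 0.5000); cell (4,1); t to first gridline: x 0.2309, y 0.5200 (then +1.1547 / +2.0000)
    (5,1) via x @ 0.2309  # hit
  → r_1 = 0.2309
beam 2: φ=-45°, α=75°
  direction (0.2588, 0.9659); cell (4,1); t to first gridline: x 0.7727, y 0.2692 (then +3.8637 / +1.0353)
    (4,2) via y @ 0.2692
    (5,2) via x @ 0.7727  # hit
  → r_2 = 0.7727
beam 3: φ=45°, α=165°
  direction (-0.9659, 0.2588); cell (4,1); t to first gridline: x 0.8282, y 1.0046 (then +1.0353 / +3.8637)
    (3,1) via x @ 0.8282
    (3,2) via y @ 1.0046
    (2,2) via x @ 1.8635
    (1,2) via x @ 2.8988
    (0,2) via x @ 3.9340  # hit
  → r_3 = 3.9340
beam 4: φ=90°, α=210°
  direction (-0.8660, -0.5000); cell (4,1); t to first gridline: x 0.9238, y 1.4800 (then +1.1547 / +2.0000)
    (3,1) via x @ 0.9238
    (3,0) via y @ 1.4800  # hit
  → r_4 = 1.4800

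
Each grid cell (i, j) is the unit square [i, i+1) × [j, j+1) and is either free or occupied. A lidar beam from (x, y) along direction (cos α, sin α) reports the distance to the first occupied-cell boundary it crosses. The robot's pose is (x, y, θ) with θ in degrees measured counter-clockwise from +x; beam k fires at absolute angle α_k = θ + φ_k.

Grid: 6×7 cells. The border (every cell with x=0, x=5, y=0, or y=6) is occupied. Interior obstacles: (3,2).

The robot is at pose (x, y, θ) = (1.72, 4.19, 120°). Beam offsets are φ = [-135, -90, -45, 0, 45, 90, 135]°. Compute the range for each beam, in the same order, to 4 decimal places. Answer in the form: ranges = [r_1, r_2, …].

ranges = [3.3957, 3.6200, 1.8738, 1.4400, 0.7454, 0.8314, 2.7819]

beam 1: φ=-135°, α=345°
  d=(0.9659,-0.2588)  start (1,4)  tX=0.2899 tY=0.7341  stride 1/|dx|=1.0353 1/|dy|=3.8637
    cross x-line → (2,4), t=0.2899
    cross y-line → (2,3), t=0.7341
    cross x-line → (3,3), t=1.3252
    cross x-line → (4,3), t=2.3604
    cross x-line → (5,3), t=3.3957 (wall)
  → r_1 = 3.3957
beam 2: φ=-90°, α=30°
  d=(0.8660,0.5000)  start (1,4)  tX=0.3233 tY=1.6200  stride 1/|dx|=1.1547 1/|dy|=2.0000
    cross x-line → (2,4), t=0.3233
    cross x-line → (3,4), t=1.4780
    cross y-line → (3,5), t=1.6200
    cross x-line → (4,5), t=2.6327
    cross y-line → (4,6), t=3.6200 (wall)
  → r_2 = 3.6200
beam 3: φ=-45°, α=75°
  d=(0.2588,0.9659)  start (1,4)  tX=1.0818 tY=0.8386  stride 1/|dx|=3.8637 1/|dy|=1.0353
    cross y-line → (1,5), t=0.8386
    cross x-line → (2,5), t=1.0818
    cross y-line → (2,6), t=1.8738 (wall)
  → r_3 = 1.8738
beam 4: φ=0°, α=120°
  d=(-0.5000,0.8660)  start (1,4)  tX=1.4400 tY=0.9353  stride 1/|dx|=2.0000 1/|dy|=1.1547
    cross y-line → (1,5), t=0.9353
    cross x-line → (0,5), t=1.4400 (wall)
  → r_4 = 1.4400
beam 5: φ=45°, α=165°
  d=(-0.9659,0.2588)  start (1,4)  tX=0.7454 tY=3.1296  stride 1/|dx|=1.0353 1/|dy|=3.8637
    cross x-line → (0,4), t=0.7454 (wall)
  → r_5 = 0.7454
beam 6: φ=90°, α=210°
  d=(-0.8660,-0.5000)  start (1,4)  tX=0.8314 tY=0.3800  stride 1/|dx|=1.1547 1/|dy|=2.0000
    cross y-line → (1,3), t=0.3800
    cross x-line → (0,3), t=0.8314 (wall)
  → r_6 = 0.8314
beam 7: φ=135°, α=255°
  d=(-0.2588,-0.9659)  start (1,4)  tX=2.7819 tY=0.1967  stride 1/|dx|=3.8637 1/|dy|=1.0353
    cross y-line → (1,3), t=0.1967
    cross y-line → (1,2), t=1.2320
    cross y-line → (1,1), t=2.2673
    cross x-line → (0,1), t=2.7819 (wall)
  → r_7 = 2.7819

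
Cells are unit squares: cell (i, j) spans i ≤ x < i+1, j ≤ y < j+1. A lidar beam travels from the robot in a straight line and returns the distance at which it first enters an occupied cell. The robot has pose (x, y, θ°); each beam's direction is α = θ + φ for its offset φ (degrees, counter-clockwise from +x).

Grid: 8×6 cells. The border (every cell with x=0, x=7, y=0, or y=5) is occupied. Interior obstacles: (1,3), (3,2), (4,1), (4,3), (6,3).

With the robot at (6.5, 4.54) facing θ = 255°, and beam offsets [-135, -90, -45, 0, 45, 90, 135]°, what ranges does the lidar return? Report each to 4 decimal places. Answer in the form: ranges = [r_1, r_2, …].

ranges = [0.5312, 1.7773, 1.7321, 0.5590, 0.6235, 0.5176, 0.5774]

beam 1: φ=-135°, α=120°
  direction (-0.5000, 0.8660); cell (6,4); t to first gridline: x 1.0000, y 0.5312 (then +2.0000 / +1.1547)
    (6,5) via y @ 0.5312  # hit
  → r_1 = 0.5312
beam 2: φ=-90°, α=165°
  direction (-0.9659, 0.2588); cell (6,4); t to first gridline: x 0.5176, y 1.7773 (then +1.0353 / +3.8637)
    (5,4) via x @ 0.5176
    (4,4) via x @ 1.5529
    (4,5) via y @ 1.7773  # hit
  → r_2 = 1.7773
beam 3: φ=-45°, α=210°
  direction (-0.8660, -0.5000); cell (6,4); t to first gridline: x 0.5774, y 1.0800 (then +1.1547 / +2.0000)
    (5,4) via x @ 0.5774
    (5,3) via y @ 1.0800
    (4,3) via x @ 1.7321  # hit
  → r_3 = 1.7321
beam 4: φ=0°, α=255°
  direction (-0.2588, -0.9659); cell (6,4); t to first gridline: x 1.9319, y 0.5590 (then +3.8637 / +1.0353)
    (6,3) via y @ 0.5590  # hit
  → r_4 = 0.5590
beam 5: φ=45°, α=300°
  direction (0.5000, -0.8660); cell (6,4); t to first gridline: x 1.0000, y 0.6235 (then +2.0000 / +1.1547)
    (6,3) via y @ 0.6235  # hit
  → r_5 = 0.6235
beam 6: φ=90°, α=345°
  direction (0.9659, -0.2588); cell (6,4); t to first gridline: x 0.5176, y 2.0864 (then +1.0353 / +3.8637)
    (7,4) via x @ 0.5176  # hit
  → r_6 = 0.5176
beam 7: φ=135°, α=30°
  direction (0.8660, 0.5000); cell (6,4); t to first gridline: x 0.5774, y 0.9200 (then +1.1547 / +2.0000)
    (7,4) via x @ 0.5774  # hit
  → r_7 = 0.5774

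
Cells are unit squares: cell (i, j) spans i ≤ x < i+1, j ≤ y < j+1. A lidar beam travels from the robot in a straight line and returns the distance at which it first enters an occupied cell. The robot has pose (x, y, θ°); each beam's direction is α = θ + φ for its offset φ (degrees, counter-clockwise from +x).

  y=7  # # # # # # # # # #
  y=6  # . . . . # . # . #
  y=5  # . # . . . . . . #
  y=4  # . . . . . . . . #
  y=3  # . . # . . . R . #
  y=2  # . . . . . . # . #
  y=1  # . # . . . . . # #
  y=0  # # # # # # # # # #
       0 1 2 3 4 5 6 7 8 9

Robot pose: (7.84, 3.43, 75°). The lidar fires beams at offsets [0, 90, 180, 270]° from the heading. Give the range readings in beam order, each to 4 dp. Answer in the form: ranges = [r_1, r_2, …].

beam 1: φ=0°, α=75°
  d=(0.2588,0.9659)  start (7,3)  tX=0.6182 tY=0.5901  stride 1/|dx|=3.8637 1/|dy|=1.0353
    cross y-line → (7,4), t=0.5901
    cross x-line → (8,4), t=0.6182
    cross y-line → (8,5), t=1.6254
    cross y-line → (8,6), t=2.6607
    cross y-line → (8,7), t=3.6959 (wall)
  → r_1 = 3.6959
beam 2: φ=90°, α=165°
  d=(-0.9659,0.2588)  start (7,3)  tX=0.8696 tY=2.2023  stride 1/|dx|=1.0353 1/|dy|=3.8637
    cross x-line → (6,3), t=0.8696
    cross x-line → (5,3), t=1.9049
    cross y-line → (5,4), t=2.2023
    cross x-line → (4,4), t=2.9402
    cross x-line → (3,4), t=3.9755
    cross x-line → (2,4), t=5.0107
    cross x-line → (1,4), t=6.0460
    cross y-line → (1,5), t=6.0660
    cross x-line → (0,5), t=7.0813 (wall)
  → r_2 = 7.0813
beam 3: φ=180°, α=255°
  d=(-0.2588,-0.9659)  start (7,3)  tX=3.2455 tY=0.4452  stride 1/|dx|=3.8637 1/|dy|=1.0353
    cross y-line → (7,2), t=0.4452 (wall)
  → r_3 = 0.4452
beam 4: φ=270°, α=345°
  d=(0.9659,-0.2588)  start (7,3)  tX=0.1656 tY=1.6614  stride 1/|dx|=1.0353 1/|dy|=3.8637
    cross x-line → (8,3), t=0.1656
    cross x-line → (9,3), t=1.2009 (wall)
  → r_4 = 1.2009

ranges = [3.6959, 7.0813, 0.4452, 1.2009]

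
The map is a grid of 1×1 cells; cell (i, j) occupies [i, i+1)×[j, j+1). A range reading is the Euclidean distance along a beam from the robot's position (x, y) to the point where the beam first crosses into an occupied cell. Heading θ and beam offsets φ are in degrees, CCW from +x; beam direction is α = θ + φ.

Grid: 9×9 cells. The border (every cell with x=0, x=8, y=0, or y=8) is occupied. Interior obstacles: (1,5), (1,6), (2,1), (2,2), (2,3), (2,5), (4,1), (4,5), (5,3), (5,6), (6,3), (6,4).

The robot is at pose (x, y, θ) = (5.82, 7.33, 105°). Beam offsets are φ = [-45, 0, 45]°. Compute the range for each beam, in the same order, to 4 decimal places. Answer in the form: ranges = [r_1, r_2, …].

ranges = [0.7736, 0.6936, 1.3400]

beam 1: φ=-45°, α=60°
  d=(0.5000,0.8660)  start (5,7)  tX=0.3600 tY=0.7736  stride 1/|dx|=2.0000 1/|dy|=1.1547
    cross x-line → (6,7), t=0.3600
    cross y-line → (6,8), t=0.7736 (wall)
  → r_1 = 0.7736
beam 2: φ=0°, α=105°
  d=(-0.2588,0.9659)  start (5,7)  tX=3.1682 tY=0.6936  stride 1/|dx|=3.8637 1/|dy|=1.0353
    cross y-line → (5,8), t=0.6936 (wall)
  → r_2 = 0.6936
beam 3: φ=45°, α=150°
  d=(-0.8660,0.5000)  start (5,7)  tX=0.9469 tY=1.3400  stride 1/|dx|=1.1547 1/|dy|=2.0000
    cross x-line → (4,7), t=0.9469
    cross y-line → (4,8), t=1.3400 (wall)
  → r_3 = 1.3400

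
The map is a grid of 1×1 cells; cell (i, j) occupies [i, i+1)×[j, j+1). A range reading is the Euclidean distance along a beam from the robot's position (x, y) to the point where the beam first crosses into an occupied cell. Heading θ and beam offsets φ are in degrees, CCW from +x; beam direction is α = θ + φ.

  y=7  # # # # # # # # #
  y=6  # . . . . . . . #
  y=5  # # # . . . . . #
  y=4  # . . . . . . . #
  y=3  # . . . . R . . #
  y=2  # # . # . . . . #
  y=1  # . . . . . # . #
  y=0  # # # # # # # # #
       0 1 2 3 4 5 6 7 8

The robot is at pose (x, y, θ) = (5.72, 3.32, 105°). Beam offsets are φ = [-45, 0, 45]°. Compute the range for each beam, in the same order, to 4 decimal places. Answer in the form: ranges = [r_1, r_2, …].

ranges = [4.2493, 3.8098, 3.3600]

beam 1: φ=-45°, α=60°
  d=(0.5000,0.8660)  start (5,3)  tX=0.5600 tY=0.7852  stride 1/|dx|=2.0000 1/|dy|=1.1547
    cross x-line → (6,3), t=0.5600
    cross y-line → (6,4), t=0.7852
    cross y-line → (6,5), t=1.9399
    cross x-line → (7,5), t=2.5600
    cross y-line → (7,6), t=3.0946
    cross y-line → (7,7), t=4.2493 (wall)
  → r_1 = 4.2493
beam 2: φ=0°, α=105°
  d=(-0.2588,0.9659)  start (5,3)  tX=2.7819 tY=0.7040  stride 1/|dx|=3.8637 1/|dy|=1.0353
    cross y-line → (5,4), t=0.7040
    cross y-line → (5,5), t=1.7393
    cross y-line → (5,6), t=2.7745
    cross x-line → (4,6), t=2.7819
    cross y-line → (4,7), t=3.8098 (wall)
  → r_2 = 3.8098
beam 3: φ=45°, α=150°
  d=(-0.8660,0.5000)  start (5,3)  tX=0.8314 tY=1.3600  stride 1/|dx|=1.1547 1/|dy|=2.0000
    cross x-line → (4,3), t=0.8314
    cross y-line → (4,4), t=1.3600
    cross x-line → (3,4), t=1.9861
    cross x-line → (2,4), t=3.1408
    cross y-line → (2,5), t=3.3600 (wall)
  → r_3 = 3.3600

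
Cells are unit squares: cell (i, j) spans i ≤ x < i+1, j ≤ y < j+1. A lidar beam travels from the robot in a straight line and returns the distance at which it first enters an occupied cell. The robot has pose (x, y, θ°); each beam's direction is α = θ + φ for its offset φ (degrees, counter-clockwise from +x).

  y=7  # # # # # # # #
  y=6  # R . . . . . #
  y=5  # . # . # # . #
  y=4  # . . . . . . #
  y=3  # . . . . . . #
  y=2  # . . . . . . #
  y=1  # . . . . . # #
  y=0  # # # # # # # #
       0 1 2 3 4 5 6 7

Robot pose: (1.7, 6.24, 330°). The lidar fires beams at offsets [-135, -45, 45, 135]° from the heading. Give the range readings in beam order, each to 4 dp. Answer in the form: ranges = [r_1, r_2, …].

beam 1: φ=-135°, α=195°
  cosα=-0.9659 sinα=-0.2588 | (1,6) | tMaxX 0.7247 tMaxY 0.9273 | tΔX 1.0353 tΔY 3.8637
    t=0.7247 [x] (0,6) — stop
  → r_1 = 0.7247
beam 2: φ=-45°, α=285°
  cosα=0.2588 sinα=-0.9659 | (1,6) | tMaxX 1.1591 tMaxY 0.2485 | tΔX 3.8637 tΔY 1.0353
    t=0.2485 [y] (1,5)
    t=1.1591 [x] (2,5) — stop
  → r_2 = 1.1591
beam 3: φ=45°, α=15°
  cosα=0.9659 sinα=0.2588 | (1,6) | tMaxX 0.3106 tMaxY 2.9364 | tΔX 1.0353 tΔY 3.8637
    t=0.3106 [x] (2,6)
    t=1.3459 [x] (3,6)
    t=2.3811 [x] (4,6)
    t=2.9364 [y] (4,7) — stop
  → r_3 = 2.9364
beam 4: φ=135°, α=105°
  cosα=-0.2588 sinα=0.9659 | (1,6) | tMaxX 2.7046 tMaxY 0.7868 | tΔX 3.8637 tΔY 1.0353
    t=0.7868 [y] (1,7) — stop
  → r_4 = 0.7868

ranges = [0.7247, 1.1591, 2.9364, 0.7868]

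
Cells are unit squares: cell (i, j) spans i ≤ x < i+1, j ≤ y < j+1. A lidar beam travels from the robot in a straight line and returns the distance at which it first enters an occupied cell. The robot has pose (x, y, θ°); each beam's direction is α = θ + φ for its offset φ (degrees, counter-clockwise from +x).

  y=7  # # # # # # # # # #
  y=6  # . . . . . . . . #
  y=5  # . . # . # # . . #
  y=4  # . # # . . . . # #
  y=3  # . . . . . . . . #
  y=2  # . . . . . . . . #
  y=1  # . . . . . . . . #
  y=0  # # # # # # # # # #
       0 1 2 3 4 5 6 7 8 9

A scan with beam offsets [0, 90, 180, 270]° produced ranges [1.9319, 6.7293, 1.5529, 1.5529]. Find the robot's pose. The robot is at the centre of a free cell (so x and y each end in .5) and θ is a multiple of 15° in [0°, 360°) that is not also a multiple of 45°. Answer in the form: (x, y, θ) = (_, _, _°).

The pose lattice has 42·16 = 672 candidates. Test each by forward raycasting.
  (8.5, 2.5, 105°): beam 1 = 1.5529 ≠ 1.9319 ✗
  (4.5, 2.5, 300°): beam 1 = 1.7321 ≠ 1.9319 ✗
  (6.5, 1.5, 15°): beam 1 = 2.5882 ≠ 1.9319 ✗
  (2.5, 3.5, 60°): beam 1 = 0.5774 ≠ 1.9319 ✗
  …
  (7.5, 2.5, 75°): r_1=1.9319, r_2=6.7293, r_3=1.5529, r_4=1.5529 — all match ✓
Unique over the lattice → pose = (7.5, 2.5, 75°).

(x, y, θ) = (7.5, 2.5, 75°)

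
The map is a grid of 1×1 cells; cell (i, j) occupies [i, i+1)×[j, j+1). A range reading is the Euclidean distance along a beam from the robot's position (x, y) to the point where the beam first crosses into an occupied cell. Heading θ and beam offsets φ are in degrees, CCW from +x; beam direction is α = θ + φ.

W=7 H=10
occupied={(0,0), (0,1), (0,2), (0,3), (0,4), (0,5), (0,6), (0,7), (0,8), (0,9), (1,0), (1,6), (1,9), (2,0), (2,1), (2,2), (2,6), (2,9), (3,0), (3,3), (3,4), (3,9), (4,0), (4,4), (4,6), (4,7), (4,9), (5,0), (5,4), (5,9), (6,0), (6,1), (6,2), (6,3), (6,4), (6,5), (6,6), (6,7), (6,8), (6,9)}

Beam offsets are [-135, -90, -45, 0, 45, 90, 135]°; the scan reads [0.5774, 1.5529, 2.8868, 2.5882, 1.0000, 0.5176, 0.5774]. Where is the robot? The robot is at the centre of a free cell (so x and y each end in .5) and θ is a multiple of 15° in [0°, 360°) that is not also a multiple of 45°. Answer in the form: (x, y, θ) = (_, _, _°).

(x, y, θ) = (5.5, 3.5, 255°)

Enumerate (i+0.5, j+0.5, θ) over the 30 free cells and 16 admissible headings. For each, cast all 7 beams and compare to the given ranges.
  (5.5, 7.5, 285°): beam 2 = 0.5176 ≠ 1.5529 ✗
  (1.5, 4.5, 195°): beam 1 = 1.7321 ≠ 0.5774 ✗
  (1.5, 3.5, 15°): beam 1 = 1.0000 ≠ 0.5774 ✗
  (1.5, 3.5, 210°): beam 1 = 2.5882 ≠ 0.5774 ✗
  (4.5, 5.5, 30°): beam 1 = 0.5176 ≠ 0.5774 ✗
  …
  (5.5, 3.5, 255°): r_1=0.5774, r_2=1.5529, r_3=2.8868, r_4=2.5882, r_5=1.0000, r_6=0.5176, r_7=0.5774 — all match ✓
Only this pose fits every beam.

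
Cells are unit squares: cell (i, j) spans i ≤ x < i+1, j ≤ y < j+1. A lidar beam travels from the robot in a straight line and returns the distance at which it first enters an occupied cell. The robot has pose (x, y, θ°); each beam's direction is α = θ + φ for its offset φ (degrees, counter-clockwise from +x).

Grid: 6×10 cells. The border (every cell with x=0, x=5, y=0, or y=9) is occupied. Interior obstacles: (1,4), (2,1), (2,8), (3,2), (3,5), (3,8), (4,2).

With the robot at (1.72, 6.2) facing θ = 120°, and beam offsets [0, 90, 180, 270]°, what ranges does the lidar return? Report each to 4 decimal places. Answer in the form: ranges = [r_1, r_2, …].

ranges = [1.4400, 0.8314, 3.6950, 3.7874]

beam 1: φ=0°, α=120°
  dir = (cos 120°, sin 120°) = (-0.5000, 0.8660); from cell (1,6)
  next x-line at t=1.4400, next y-line at t=0.9238; Δt_x=2.0000, Δt_y=1.1547
    y: enter (1,7) at t=0.9238
    x: enter (0,7) at t=1.4400 ← occupied
  → r_1 = 1.4400
beam 2: φ=90°, α=210°
  dir = (cos 210°, sin 210°) = (-0.8660, -0.5000); from cell (1,6)
  next x-line at t=0.8314, next y-line at t=0.4000; Δt_x=1.1547, Δt_y=2.0000
    y: enter (1,5) at t=0.4000
    x: enter (0,5) at t=0.8314 ← occupied
  → r_2 = 0.8314
beam 3: φ=180°, α=300°
  dir = (cos 300°, sin 300°) = (0.5000, -0.8660); from cell (1,6)
  next x-line at t=0.5600, next y-line at t=0.2309; Δt_x=2.0000, Δt_y=1.1547
    y: enter (1,5) at t=0.2309
    x: enter (2,5) at t=0.5600
    y: enter (2,4) at t=1.3856
    y: enter (2,3) at t=2.5403
    x: enter (3,3) at t=2.5600
    y: enter (3,2) at t=3.6950 ← occupied
  → r_3 = 3.6950
beam 4: φ=270°, α=30°
  dir = (cos 30°, sin 30°) = (0.8660, 0.5000); from cell (1,6)
  next x-line at t=0.3233, next y-line at t=1.6000; Δt_x=1.1547, Δt_y=2.0000
    x: enter (2,6) at t=0.3233
    x: enter (3,6) at t=1.4780
    y: enter (3,7) at t=1.6000
    x: enter (4,7) at t=2.6327
    y: enter (4,8) at t=3.6000
    x: enter (5,8) at t=3.7874 ← occupied
  → r_4 = 3.7874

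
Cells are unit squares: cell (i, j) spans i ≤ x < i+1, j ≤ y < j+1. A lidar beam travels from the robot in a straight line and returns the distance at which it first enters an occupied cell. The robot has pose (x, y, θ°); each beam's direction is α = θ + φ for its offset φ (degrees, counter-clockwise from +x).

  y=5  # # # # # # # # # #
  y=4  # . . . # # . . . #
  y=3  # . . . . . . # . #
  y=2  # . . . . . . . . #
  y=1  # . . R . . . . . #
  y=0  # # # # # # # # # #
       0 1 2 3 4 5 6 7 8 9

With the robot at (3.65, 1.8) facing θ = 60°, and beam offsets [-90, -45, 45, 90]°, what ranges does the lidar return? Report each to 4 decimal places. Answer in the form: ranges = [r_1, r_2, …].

ranges = [1.6000, 5.5387, 3.3129, 3.0600]

beam 1: φ=-90°, α=330°
  cosα=0.8660 sinα=-0.5000 | (3,1) | tMaxX 0.4041 tMaxY 1.6000 | tΔX 1.1547 tΔY 2.0000
    t=0.4041 [x] (4,1)
    t=1.5588 [x] (5,1)
    t=1.6000 [y] (5,0) — stop
  → r_1 = 1.6000
beam 2: φ=-45°, α=15°
  cosα=0.9659 sinα=0.2588 | (3,1) | tMaxX 0.3623 tMaxY 0.7727 | tΔX 1.0353 tΔY 3.8637
    t=0.3623 [x] (4,1)
    t=0.7727 [y] (4,2)
    t=1.3976 [x] (5,2)
    t=2.4329 [x] (6,2)
    t=3.4682 [x] (7,2)
    t=4.5035 [x] (8,2)
    t=4.6364 [y] (8,3)
    t=5.5387 [x] (9,3) — stop
  → r_2 = 5.5387
beam 3: φ=45°, α=105°
  cosα=-0.2588 sinα=0.9659 | (3,1) | tMaxX 2.5114 tMaxY 0.2071 | tΔX 3.8637 tΔY 1.0353
    t=0.2071 [y] (3,2)
    t=1.2423 [y] (3,3)
    t=2.2776 [y] (3,4)
    t=2.5114 [x] (2,4)
    t=3.3129 [y] (2,5) — stop
  → r_3 = 3.3129
beam 4: φ=90°, α=150°
  cosα=-0.8660 sinα=0.5000 | (3,1) | tMaxX 0.7506 tMaxY 0.4000 | tΔX 1.1547 tΔY 2.0000
    t=0.4000 [y] (3,2)
    t=0.7506 [x] (2,2)
    t=1.9053 [x] (1,2)
    t=2.4000 [y] (1,3)
    t=3.0600 [x] (0,3) — stop
  → r_4 = 3.0600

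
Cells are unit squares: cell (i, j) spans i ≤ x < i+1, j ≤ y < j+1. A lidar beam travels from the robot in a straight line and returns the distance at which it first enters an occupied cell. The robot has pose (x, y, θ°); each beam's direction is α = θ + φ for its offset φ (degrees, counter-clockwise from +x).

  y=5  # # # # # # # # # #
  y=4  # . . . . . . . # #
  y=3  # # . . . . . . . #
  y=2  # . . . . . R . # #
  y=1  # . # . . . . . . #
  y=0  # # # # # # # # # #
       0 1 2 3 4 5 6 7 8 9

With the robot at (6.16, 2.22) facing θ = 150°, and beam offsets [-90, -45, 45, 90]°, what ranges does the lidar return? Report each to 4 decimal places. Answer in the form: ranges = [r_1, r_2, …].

beam 1: φ=-90°, α=60°
  d=(0.5000,0.8660)  start (6,2)  tX=1.6800 tY=0.9007  stride 1/|dx|=2.0000 1/|dy|=1.1547
    cross y-line → (6,3), t=0.9007
    cross x-line → (7,3), t=1.6800
    cross y-line → (7,4), t=2.0554
    cross y-line → (7,5), t=3.2101 (wall)
  → r_1 = 3.2101
beam 2: φ=-45°, α=105°
  d=(-0.2588,0.9659)  start (6,2)  tX=0.6182 tY=0.8075  stride 1/|dx|=3.8637 1/|dy|=1.0353
    cross x-line → (5,2), t=0.6182
    cross y-line → (5,3), t=0.8075
    cross y-line → (5,4), t=1.8428
    cross y-line → (5,5), t=2.8781 (wall)
  → r_2 = 2.8781
beam 3: φ=45°, α=195°
  d=(-0.9659,-0.2588)  start (6,2)  tX=0.1656 tY=0.8500  stride 1/|dx|=1.0353 1/|dy|=3.8637
    cross x-line → (5,2), t=0.1656
    cross y-line → (5,1), t=0.8500
    cross x-line → (4,1), t=1.2009
    cross x-line → (3,1), t=2.2362
    cross x-line → (2,1), t=3.2715 (wall)
  → r_3 = 3.2715
beam 4: φ=90°, α=240°
  d=(-0.5000,-0.8660)  start (6,2)  tX=0.3200 tY=0.2540  stride 1/|dx|=2.0000 1/|dy|=1.1547
    cross y-line → (6,1), t=0.2540
    cross x-line → (5,1), t=0.3200
    cross y-line → (5,0), t=1.4087 (wall)
  → r_4 = 1.4087

ranges = [3.2101, 2.8781, 3.2715, 1.4087]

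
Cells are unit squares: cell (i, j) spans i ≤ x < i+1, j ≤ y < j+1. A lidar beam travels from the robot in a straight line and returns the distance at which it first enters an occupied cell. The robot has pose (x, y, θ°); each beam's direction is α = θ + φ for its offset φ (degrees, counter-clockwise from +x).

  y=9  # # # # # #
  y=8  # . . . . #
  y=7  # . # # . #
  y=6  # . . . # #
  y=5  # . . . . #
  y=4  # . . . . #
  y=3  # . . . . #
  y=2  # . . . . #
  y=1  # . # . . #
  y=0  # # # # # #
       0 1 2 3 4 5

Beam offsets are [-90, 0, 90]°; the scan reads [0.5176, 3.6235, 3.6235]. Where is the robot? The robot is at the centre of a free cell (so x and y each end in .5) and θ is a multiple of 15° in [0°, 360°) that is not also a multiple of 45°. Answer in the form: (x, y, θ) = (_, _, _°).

Candidates: 28 free-cell centres × 16 headings = 448 poses. Raycast each; keep the one whose scan matches to 4 dp.
  (4.5, 8.5, 255°): beam 1 = 1.9319 ≠ 0.5176 ✗
  (2.5, 2.5, 75°): beam 1 = 2.5882 ≠ 0.5176 ✗
  (3.5, 8.5, 165°): beam 2 = 1.9319 ≠ 3.6235 ✗
  …
  (4.5, 3.5, 105°): r_1=0.5176, r_2=3.6235, r_3=3.6235 — all match ✓
Unique over the lattice → pose = (4.5, 3.5, 105°).

(x, y, θ) = (4.5, 3.5, 105°)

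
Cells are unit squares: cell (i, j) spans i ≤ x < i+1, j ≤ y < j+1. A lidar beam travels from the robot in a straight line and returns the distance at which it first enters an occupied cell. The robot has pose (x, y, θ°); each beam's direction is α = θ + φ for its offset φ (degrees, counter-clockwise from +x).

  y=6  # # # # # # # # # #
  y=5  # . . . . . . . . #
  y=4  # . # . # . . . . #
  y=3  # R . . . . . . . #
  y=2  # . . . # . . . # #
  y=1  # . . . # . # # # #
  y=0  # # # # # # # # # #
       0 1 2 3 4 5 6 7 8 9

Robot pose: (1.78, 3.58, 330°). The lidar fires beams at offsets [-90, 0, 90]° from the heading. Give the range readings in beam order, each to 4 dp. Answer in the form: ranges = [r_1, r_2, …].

ranges = [1.5600, 2.5634, 0.4850]

beam 1: φ=-90°, α=240°
  dir = (cos 240°, sin 240°) = (-0.5000, -0.8660); from cell (1,3)
  next x-line at t=1.5600, next y-line at t=0.6697; Δt_x=2.0000, Δt_y=1.1547
    y: enter (1,2) at t=0.6697
    x: enter (0,2) at t=1.5600 ← occupied
  → r_1 = 1.5600
beam 2: φ=0°, α=330°
  dir = (cos 330°, sin 330°) = (0.8660, -0.5000); from cell (1,3)
  next x-line at t=0.2540, next y-line at t=1.1600; Δt_x=1.1547, Δt_y=2.0000
    x: enter (2,3) at t=0.2540
    y: enter (2,2) at t=1.1600
    x: enter (3,2) at t=1.4087
    x: enter (4,2) at t=2.5634 ← occupied
  → r_2 = 2.5634
beam 3: φ=90°, α=60°
  dir = (cos 60°, sin 60°) = (0.5000, 0.8660); from cell (1,3)
  next x-line at t=0.4400, next y-line at t=0.4850; Δt_x=2.0000, Δt_y=1.1547
    x: enter (2,3) at t=0.4400
    y: enter (2,4) at t=0.4850 ← occupied
  → r_3 = 0.4850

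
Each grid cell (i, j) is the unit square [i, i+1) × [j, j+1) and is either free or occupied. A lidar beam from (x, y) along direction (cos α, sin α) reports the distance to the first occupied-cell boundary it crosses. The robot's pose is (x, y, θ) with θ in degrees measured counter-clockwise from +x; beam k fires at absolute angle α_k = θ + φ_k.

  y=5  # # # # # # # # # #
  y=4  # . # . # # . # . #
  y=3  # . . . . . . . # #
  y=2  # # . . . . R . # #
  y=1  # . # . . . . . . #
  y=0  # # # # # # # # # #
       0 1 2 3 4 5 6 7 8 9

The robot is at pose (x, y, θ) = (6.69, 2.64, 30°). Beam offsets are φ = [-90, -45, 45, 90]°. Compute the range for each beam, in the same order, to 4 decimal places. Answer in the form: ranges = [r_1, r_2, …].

ranges = [1.8937, 1.3562, 1.4080, 1.5704]

beam 1: φ=-90°, α=300°
  cosα=0.5000 sinα=-0.8660 | (6,2) | tMaxX 0.6200 tMaxY 0.7390 | tΔX 2.0000 tΔY 1.1547
    t=0.6200 [x] (7,2)
    t=0.7390 [y] (7,1)
    t=1.8937 [y] (7,0) — stop
  → r_1 = 1.8937
beam 2: φ=-45°, α=345°
  cosα=0.9659 sinα=-0.2588 | (6,2) | tMaxX 0.3209 tMaxY 2.4728 | tΔX 1.0353 tΔY 3.8637
    t=0.3209 [x] (7,2)
    t=1.3562 [x] (8,2) — stop
  → r_2 = 1.3562
beam 3: φ=45°, α=75°
  cosα=0.2588 sinα=0.9659 | (6,2) | tMaxX 1.1977 tMaxY 0.3727 | tΔX 3.8637 tΔY 1.0353
    t=0.3727 [y] (6,3)
    t=1.1977 [x] (7,3)
    t=1.4080 [y] (7,4) — stop
  → r_3 = 1.4080
beam 4: φ=90°, α=120°
  cosα=-0.5000 sinα=0.8660 | (6,2) | tMaxX 1.3800 tMaxY 0.4157 | tΔX 2.0000 tΔY 1.1547
    t=0.4157 [y] (6,3)
    t=1.3800 [x] (5,3)
    t=1.5704 [y] (5,4) — stop
  → r_4 = 1.5704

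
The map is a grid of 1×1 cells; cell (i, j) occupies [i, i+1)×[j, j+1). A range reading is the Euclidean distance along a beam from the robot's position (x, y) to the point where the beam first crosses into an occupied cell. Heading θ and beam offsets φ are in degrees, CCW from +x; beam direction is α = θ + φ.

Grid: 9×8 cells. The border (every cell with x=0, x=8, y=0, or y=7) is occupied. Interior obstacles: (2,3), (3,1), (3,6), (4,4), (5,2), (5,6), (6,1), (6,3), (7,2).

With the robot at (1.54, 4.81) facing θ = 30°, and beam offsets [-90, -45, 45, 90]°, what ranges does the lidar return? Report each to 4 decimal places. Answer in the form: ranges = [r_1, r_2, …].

ranges = [0.9353, 2.5468, 2.2673, 1.0800]

beam 1: φ=-90°, α=300°
  cosα=0.5000 sinα=-0.8660 | (1,4) | tMaxX 0.9200 tMaxY 0.9353 | tΔX 2.0000 tΔY 1.1547
    t=0.9200 [x] (2,4)
    t=0.9353 [y] (2,3) — stop
  → r_1 = 0.9353
beam 2: φ=-45°, α=345°
  cosα=0.9659 sinα=-0.2588 | (1,4) | tMaxX 0.4762 tMaxY 3.1296 | tΔX 1.0353 tΔY 3.8637
    t=0.4762 [x] (2,4)
    t=1.5115 [x] (3,4)
    t=2.5468 [x] (4,4) — stop
  → r_2 = 2.5468
beam 3: φ=45°, α=75°
  cosα=0.2588 sinα=0.9659 | (1,4) | tMaxX 1.7773 tMaxY 0.1967 | tΔX 3.8637 tΔY 1.0353
    t=0.1967 [y] (1,5)
    t=1.2320 [y] (1,6)
    t=1.7773 [x] (2,6)
    t=2.2673 [y] (2,7) — stop
  → r_3 = 2.2673
beam 4: φ=90°, α=120°
  cosα=-0.5000 sinα=0.8660 | (1,4) | tMaxX 1.0800 tMaxY 0.2194 | tΔX 2.0000 tΔY 1.1547
    t=0.2194 [y] (1,5)
    t=1.0800 [x] (0,5) — stop
  → r_4 = 1.0800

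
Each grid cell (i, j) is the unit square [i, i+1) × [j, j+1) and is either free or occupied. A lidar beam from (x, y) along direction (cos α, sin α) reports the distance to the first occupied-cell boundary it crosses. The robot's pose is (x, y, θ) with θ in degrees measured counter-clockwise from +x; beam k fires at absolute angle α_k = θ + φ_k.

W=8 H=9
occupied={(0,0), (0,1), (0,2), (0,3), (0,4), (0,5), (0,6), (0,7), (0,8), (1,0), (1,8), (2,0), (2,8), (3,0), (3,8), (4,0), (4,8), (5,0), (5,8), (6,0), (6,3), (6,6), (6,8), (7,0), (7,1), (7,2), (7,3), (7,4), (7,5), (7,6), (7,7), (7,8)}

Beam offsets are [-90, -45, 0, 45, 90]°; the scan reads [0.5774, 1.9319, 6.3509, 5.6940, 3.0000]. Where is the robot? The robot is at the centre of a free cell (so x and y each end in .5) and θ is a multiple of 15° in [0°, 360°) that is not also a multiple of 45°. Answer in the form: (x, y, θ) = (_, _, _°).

(x, y, θ) = (1.5, 6.5, 300°)

The pose lattice has 40·16 = 640 candidates. Test each by forward raycasting.
  (1.5, 6.5, 240°): beam 2 = 0.5176 ≠ 1.9319 ✗
  (3.5, 3.5, 75°): beam 1 = 3.6235 ≠ 0.5774 ✗
  (3.5, 4.5, 30°): beam 1 = 4.0415 ≠ 0.5774 ✗
  (5.5, 3.5, 330°): beam 1 = 2.8868 ≠ 0.5774 ✗
  (6.5, 2.5, 255°): beam 1 = 5.6940 ≠ 0.5774 ✗
  …
  (1.5, 6.5, 300°): r_1=0.5774, r_2=1.9319, r_3=6.3509, r_4=5.6940, r_5=3.0000 — all match ✓
Only this pose fits every beam.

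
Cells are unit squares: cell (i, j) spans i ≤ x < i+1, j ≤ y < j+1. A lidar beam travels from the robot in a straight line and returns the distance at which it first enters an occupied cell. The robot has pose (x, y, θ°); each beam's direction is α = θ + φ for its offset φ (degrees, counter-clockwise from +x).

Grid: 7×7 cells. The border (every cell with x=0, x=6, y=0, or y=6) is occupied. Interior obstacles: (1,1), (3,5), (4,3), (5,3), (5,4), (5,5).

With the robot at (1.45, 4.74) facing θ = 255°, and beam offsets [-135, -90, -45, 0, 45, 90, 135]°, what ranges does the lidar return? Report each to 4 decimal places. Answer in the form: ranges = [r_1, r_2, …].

ranges = [0.9000, 0.4659, 0.5196, 1.7387, 4.3186, 2.8591, 1.7898]

beam 1: φ=-135°, α=120°
  d=(-0.5000,0.8660)  start (1,4)  tX=0.9000 tY=0.3002  stride 1/|dx|=2.0000 1/|dy|=1.1547
    cross y-line → (1,5), t=0.3002
    cross x-line → (0,5), t=0.9000 (wall)
  → r_1 = 0.9000
beam 2: φ=-90°, α=165°
  d=(-0.9659,0.2588)  start (1,4)  tX=0.4659 tY=1.0046  stride 1/|dx|=1.0353 1/|dy|=3.8637
    cross x-line → (0,4), t=0.4659 (wall)
  → r_2 = 0.4659
beam 3: φ=-45°, α=210°
  d=(-0.8660,-0.5000)  start (1,4)  tX=0.5196 tY=1.4800  stride 1/|dx|=1.1547 1/|dy|=2.0000
    cross x-line → (0,4), t=0.5196 (wall)
  → r_3 = 0.5196
beam 4: φ=0°, α=255°
  d=(-0.2588,-0.9659)  start (1,4)  tX=1.7387 tY=0.7661  stride 1/|dx|=3.8637 1/|dy|=1.0353
    cross y-line → (1,3), t=0.7661
    cross x-line → (0,3), t=1.7387 (wall)
  → r_4 = 1.7387
beam 5: φ=45°, α=300°
  d=(0.5000,-0.8660)  start (1,4)  tX=1.1000 tY=0.8545  stride 1/|dx|=2.0000 1/|dy|=1.1547
    cross y-line → (1,3), t=0.8545
    cross x-line → (2,3), t=1.1000
    cross y-line → (2,2), t=2.0092
    cross x-line → (3,2), t=3.1000
    cross y-line → (3,1), t=3.1639
    cross y-line → (3,0), t=4.3186 (wall)
  → r_5 = 4.3186
beam 6: φ=90°, α=345°
  d=(0.9659,-0.2588)  start (1,4)  tX=0.5694 tY=2.8591  stride 1/|dx|=1.0353 1/|dy|=3.8637
    cross x-line → (2,4), t=0.5694
    cross x-line → (3,4), t=1.6047
    cross x-line → (4,4), t=2.6400
    cross y-line → (4,3), t=2.8591 (wall)
  → r_6 = 2.8591
beam 7: φ=135°, α=30°
  d=(0.8660,0.5000)  start (1,4)  tX=0.6351 tY=0.5200  stride 1/|dx|=1.1547 1/|dy|=2.0000
    cross y-line → (1,5), t=0.5200
    cross x-line → (2,5), t=0.6351
    cross x-line → (3,5), t=1.7898 (wall)
  → r_7 = 1.7898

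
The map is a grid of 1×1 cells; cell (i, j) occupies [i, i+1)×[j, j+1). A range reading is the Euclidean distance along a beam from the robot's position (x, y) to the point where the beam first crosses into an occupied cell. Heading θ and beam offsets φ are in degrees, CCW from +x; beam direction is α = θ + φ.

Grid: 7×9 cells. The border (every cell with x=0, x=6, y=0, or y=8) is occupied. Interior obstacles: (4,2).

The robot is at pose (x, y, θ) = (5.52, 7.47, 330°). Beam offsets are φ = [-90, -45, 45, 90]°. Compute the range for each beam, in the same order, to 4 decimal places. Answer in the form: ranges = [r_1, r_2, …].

beam 1: φ=-90°, α=240°
  d=(-0.5000,-0.8660)  start (5,7)  tX=1.0400 tY=0.5427  stride 1/|dx|=2.0000 1/|dy|=1.1547
    cross y-line → (5,6), t=0.5427
    cross x-line → (4,6), t=1.0400
    cross y-line → (4,5), t=1.6974
    cross y-line → (4,4), t=2.8521
    cross x-line → (3,4), t=3.0400
    cross y-line → (3,3), t=4.0068
    cross x-line → (2,3), t=5.0400
    cross y-line → (2,2), t=5.1615
    cross y-line → (2,1), t=6.3162
    cross x-line → (1,1), t=7.0400
    cross y-line → (1,0), t=7.4709 (wall)
  → r_1 = 7.4709
beam 2: φ=-45°, α=285°
  d=(0.2588,-0.9659)  start (5,7)  tX=1.8546 tY=0.4866  stride 1/|dx|=3.8637 1/|dy|=1.0353
    cross y-line → (5,6), t=0.4866
    cross y-line → (5,5), t=1.5219
    cross x-line → (6,5), t=1.8546 (wall)
  → r_2 = 1.8546
beam 3: φ=45°, α=15°
  d=(0.9659,0.2588)  start (5,7)  tX=0.4969 tY=2.0478  stride 1/|dx|=1.0353 1/|dy|=3.8637
    cross x-line → (6,7), t=0.4969 (wall)
  → r_3 = 0.4969
beam 4: φ=90°, α=60°
  d=(0.5000,0.8660)  start (5,7)  tX=0.9600 tY=0.6120  stride 1/|dx|=2.0000 1/|dy|=1.1547
    cross y-line → (5,8), t=0.6120 (wall)
  → r_4 = 0.6120

ranges = [7.4709, 1.8546, 0.4969, 0.6120]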